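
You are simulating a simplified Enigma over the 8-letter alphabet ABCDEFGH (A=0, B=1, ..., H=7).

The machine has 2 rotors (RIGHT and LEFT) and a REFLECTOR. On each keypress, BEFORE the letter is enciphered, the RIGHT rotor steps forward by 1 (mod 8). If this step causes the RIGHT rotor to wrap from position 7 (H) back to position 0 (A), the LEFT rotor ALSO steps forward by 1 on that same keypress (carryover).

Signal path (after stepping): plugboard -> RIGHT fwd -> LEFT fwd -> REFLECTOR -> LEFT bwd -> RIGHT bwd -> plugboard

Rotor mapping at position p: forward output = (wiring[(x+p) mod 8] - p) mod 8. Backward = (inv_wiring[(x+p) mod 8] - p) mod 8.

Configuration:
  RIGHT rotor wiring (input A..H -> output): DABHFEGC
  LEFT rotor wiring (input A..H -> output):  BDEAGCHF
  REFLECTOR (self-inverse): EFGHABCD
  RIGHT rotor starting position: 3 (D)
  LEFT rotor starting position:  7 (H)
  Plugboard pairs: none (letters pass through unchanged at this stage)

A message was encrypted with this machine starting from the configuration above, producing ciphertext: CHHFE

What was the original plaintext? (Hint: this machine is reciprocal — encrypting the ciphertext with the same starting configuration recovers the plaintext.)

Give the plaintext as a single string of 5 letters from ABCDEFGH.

Answer: EBCGF

Derivation:
Char 1 ('C'): step: R->4, L=7; C->plug->C->R->C->L->E->refl->A->L'->H->R'->E->plug->E
Char 2 ('H'): step: R->5, L=7; H->plug->H->R->A->L->G->refl->C->L'->B->R'->B->plug->B
Char 3 ('H'): step: R->6, L=7; H->plug->H->R->G->L->D->refl->H->L'->F->R'->C->plug->C
Char 4 ('F'): step: R->7, L=7; F->plug->F->R->G->L->D->refl->H->L'->F->R'->G->plug->G
Char 5 ('E'): step: R->0, L->0 (L advanced); E->plug->E->R->F->L->C->refl->G->L'->E->R'->F->plug->F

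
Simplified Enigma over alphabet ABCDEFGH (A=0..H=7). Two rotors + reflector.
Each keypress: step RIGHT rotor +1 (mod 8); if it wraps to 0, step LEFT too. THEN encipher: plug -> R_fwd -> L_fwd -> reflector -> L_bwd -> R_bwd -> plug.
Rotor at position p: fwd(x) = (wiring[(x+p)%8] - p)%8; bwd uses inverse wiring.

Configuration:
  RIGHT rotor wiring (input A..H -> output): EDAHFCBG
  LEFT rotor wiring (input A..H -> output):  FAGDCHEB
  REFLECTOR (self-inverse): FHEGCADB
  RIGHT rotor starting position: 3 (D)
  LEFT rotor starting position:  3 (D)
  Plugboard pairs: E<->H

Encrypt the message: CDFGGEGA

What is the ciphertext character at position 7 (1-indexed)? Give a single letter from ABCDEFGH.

Char 1 ('C'): step: R->4, L=3; C->plug->C->R->F->L->C->refl->E->L'->C->R'->D->plug->D
Char 2 ('D'): step: R->5, L=3; D->plug->D->R->H->L->D->refl->G->L'->E->R'->B->plug->B
Char 3 ('F'): step: R->6, L=3; F->plug->F->R->B->L->H->refl->B->L'->D->R'->A->plug->A
Char 4 ('G'): step: R->7, L=3; G->plug->G->R->D->L->B->refl->H->L'->B->R'->D->plug->D
Char 5 ('G'): step: R->0, L->4 (L advanced); G->plug->G->R->B->L->D->refl->G->L'->A->R'->C->plug->C
Char 6 ('E'): step: R->1, L=4; E->plug->H->R->D->L->F->refl->A->L'->C->R'->A->plug->A
Char 7 ('G'): step: R->2, L=4; G->plug->G->R->C->L->A->refl->F->L'->D->R'->C->plug->C

C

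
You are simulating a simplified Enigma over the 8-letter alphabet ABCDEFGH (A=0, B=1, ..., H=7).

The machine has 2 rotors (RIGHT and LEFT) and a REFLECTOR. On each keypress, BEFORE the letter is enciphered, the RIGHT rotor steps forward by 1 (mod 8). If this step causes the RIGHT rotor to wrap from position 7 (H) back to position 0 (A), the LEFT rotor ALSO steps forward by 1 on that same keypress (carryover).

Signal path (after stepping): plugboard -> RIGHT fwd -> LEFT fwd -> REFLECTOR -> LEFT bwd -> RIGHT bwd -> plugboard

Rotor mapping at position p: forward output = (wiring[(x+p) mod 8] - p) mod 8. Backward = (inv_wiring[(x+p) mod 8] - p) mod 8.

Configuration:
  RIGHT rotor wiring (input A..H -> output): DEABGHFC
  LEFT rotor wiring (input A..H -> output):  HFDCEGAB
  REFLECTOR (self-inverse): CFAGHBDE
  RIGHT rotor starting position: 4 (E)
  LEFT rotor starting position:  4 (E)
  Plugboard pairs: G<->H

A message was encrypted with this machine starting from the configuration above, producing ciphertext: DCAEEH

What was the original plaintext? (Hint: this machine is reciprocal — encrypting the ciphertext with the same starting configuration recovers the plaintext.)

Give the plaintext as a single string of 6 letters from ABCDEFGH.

Char 1 ('D'): step: R->5, L=4; D->plug->D->R->G->L->H->refl->E->L'->C->R'->A->plug->A
Char 2 ('C'): step: R->6, L=4; C->plug->C->R->F->L->B->refl->F->L'->D->R'->F->plug->F
Char 3 ('A'): step: R->7, L=4; A->plug->A->R->D->L->F->refl->B->L'->F->R'->C->plug->C
Char 4 ('E'): step: R->0, L->5 (L advanced); E->plug->E->R->G->L->F->refl->B->L'->A->R'->C->plug->C
Char 5 ('E'): step: R->1, L=5; E->plug->E->R->G->L->F->refl->B->L'->A->R'->C->plug->C
Char 6 ('H'): step: R->2, L=5; H->plug->G->R->B->L->D->refl->G->L'->F->R'->D->plug->D

Answer: AFCCCD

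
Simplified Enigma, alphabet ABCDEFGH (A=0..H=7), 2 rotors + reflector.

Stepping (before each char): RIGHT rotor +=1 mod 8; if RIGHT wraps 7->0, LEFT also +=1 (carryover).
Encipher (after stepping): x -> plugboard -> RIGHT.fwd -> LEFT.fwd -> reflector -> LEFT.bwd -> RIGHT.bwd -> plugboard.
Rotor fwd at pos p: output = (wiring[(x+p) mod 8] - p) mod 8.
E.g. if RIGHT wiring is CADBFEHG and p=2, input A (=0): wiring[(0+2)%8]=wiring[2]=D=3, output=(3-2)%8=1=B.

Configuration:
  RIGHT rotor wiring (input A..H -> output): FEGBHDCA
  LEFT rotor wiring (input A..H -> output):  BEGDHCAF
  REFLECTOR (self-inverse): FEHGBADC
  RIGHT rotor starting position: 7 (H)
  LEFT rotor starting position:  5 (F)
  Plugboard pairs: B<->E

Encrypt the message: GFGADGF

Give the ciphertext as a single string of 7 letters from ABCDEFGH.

Answer: FCHDHEE

Derivation:
Char 1 ('G'): step: R->0, L->6 (L advanced); G->plug->G->R->C->L->D->refl->G->L'->D->R'->F->plug->F
Char 2 ('F'): step: R->1, L=6; F->plug->F->R->B->L->H->refl->C->L'->A->R'->C->plug->C
Char 3 ('G'): step: R->2, L=6; G->plug->G->R->D->L->G->refl->D->L'->C->R'->H->plug->H
Char 4 ('A'): step: R->3, L=6; A->plug->A->R->G->L->B->refl->E->L'->H->R'->D->plug->D
Char 5 ('D'): step: R->4, L=6; D->plug->D->R->E->L->A->refl->F->L'->F->R'->H->plug->H
Char 6 ('G'): step: R->5, L=6; G->plug->G->R->E->L->A->refl->F->L'->F->R'->B->plug->E
Char 7 ('F'): step: R->6, L=6; F->plug->F->R->D->L->G->refl->D->L'->C->R'->B->plug->E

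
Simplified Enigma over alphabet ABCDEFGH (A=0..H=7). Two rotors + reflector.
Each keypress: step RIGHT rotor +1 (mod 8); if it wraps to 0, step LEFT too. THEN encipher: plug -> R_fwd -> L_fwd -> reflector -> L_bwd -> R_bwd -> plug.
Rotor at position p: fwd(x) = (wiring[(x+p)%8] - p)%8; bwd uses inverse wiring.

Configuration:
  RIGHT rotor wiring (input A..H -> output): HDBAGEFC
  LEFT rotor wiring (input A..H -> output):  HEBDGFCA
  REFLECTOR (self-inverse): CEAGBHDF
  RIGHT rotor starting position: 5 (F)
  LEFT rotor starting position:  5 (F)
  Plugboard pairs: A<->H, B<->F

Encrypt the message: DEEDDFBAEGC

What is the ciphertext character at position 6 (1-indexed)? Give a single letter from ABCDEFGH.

Char 1 ('D'): step: R->6, L=5; D->plug->D->R->F->L->E->refl->B->L'->H->R'->A->plug->H
Char 2 ('E'): step: R->7, L=5; E->plug->E->R->B->L->F->refl->H->L'->E->R'->C->plug->C
Char 3 ('E'): step: R->0, L->6 (L advanced); E->plug->E->R->G->L->A->refl->C->L'->B->R'->C->plug->C
Char 4 ('D'): step: R->1, L=6; D->plug->D->R->F->L->F->refl->H->L'->H->R'->C->plug->C
Char 5 ('D'): step: R->2, L=6; D->plug->D->R->C->L->B->refl->E->L'->A->R'->F->plug->B
Char 6 ('F'): step: R->3, L=6; F->plug->B->R->D->L->G->refl->D->L'->E->R'->F->plug->B

B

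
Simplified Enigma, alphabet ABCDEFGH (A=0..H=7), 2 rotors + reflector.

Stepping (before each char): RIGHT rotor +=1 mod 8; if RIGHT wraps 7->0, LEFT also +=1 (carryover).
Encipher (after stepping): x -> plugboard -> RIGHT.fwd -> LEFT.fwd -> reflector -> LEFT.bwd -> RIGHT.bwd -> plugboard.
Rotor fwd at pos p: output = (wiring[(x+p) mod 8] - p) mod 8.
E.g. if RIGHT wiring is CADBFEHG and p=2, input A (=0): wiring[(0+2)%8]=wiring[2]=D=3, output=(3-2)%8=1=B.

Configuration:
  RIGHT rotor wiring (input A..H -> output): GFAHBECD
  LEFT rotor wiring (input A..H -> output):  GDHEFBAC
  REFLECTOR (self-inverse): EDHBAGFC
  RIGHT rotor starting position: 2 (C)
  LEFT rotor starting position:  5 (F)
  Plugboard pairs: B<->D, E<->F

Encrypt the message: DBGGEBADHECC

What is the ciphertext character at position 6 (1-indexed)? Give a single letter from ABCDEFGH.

Char 1 ('D'): step: R->3, L=5; D->plug->B->R->G->L->H->refl->C->L'->F->R'->H->plug->H
Char 2 ('B'): step: R->4, L=5; B->plug->D->R->H->L->A->refl->E->L'->A->R'->B->plug->D
Char 3 ('G'): step: R->5, L=5; G->plug->G->R->C->L->F->refl->G->L'->E->R'->H->plug->H
Char 4 ('G'): step: R->6, L=5; G->plug->G->R->D->L->B->refl->D->L'->B->R'->F->plug->E
Char 5 ('E'): step: R->7, L=5; E->plug->F->R->C->L->F->refl->G->L'->E->R'->A->plug->A
Char 6 ('B'): step: R->0, L->6 (L advanced); B->plug->D->R->H->L->D->refl->B->L'->E->R'->F->plug->E

E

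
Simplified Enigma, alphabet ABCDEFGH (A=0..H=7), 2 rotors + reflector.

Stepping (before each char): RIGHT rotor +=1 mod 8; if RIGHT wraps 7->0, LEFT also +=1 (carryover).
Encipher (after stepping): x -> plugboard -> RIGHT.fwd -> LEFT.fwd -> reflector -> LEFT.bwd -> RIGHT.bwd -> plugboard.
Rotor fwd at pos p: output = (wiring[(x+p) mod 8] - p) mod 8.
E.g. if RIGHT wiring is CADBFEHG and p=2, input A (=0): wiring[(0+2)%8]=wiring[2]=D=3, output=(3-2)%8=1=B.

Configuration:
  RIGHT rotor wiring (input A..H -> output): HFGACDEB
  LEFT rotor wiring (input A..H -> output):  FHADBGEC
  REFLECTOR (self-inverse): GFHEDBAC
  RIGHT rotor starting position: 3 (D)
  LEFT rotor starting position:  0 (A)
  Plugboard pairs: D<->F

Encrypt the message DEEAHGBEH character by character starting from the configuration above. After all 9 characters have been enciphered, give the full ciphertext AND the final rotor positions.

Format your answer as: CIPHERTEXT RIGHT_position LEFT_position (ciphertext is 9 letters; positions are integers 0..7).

Answer: BCGHEDADA 4 1

Derivation:
Char 1 ('D'): step: R->4, L=0; D->plug->F->R->B->L->H->refl->C->L'->H->R'->B->plug->B
Char 2 ('E'): step: R->5, L=0; E->plug->E->R->A->L->F->refl->B->L'->E->R'->C->plug->C
Char 3 ('E'): step: R->6, L=0; E->plug->E->R->A->L->F->refl->B->L'->E->R'->G->plug->G
Char 4 ('A'): step: R->7, L=0; A->plug->A->R->C->L->A->refl->G->L'->F->R'->H->plug->H
Char 5 ('H'): step: R->0, L->1 (L advanced); H->plug->H->R->B->L->H->refl->C->L'->C->R'->E->plug->E
Char 6 ('G'): step: R->1, L=1; G->plug->G->R->A->L->G->refl->A->L'->D->R'->F->plug->D
Char 7 ('B'): step: R->2, L=1; B->plug->B->R->G->L->B->refl->F->L'->E->R'->A->plug->A
Char 8 ('E'): step: R->3, L=1; E->plug->E->R->G->L->B->refl->F->L'->E->R'->F->plug->D
Char 9 ('H'): step: R->4, L=1; H->plug->H->R->E->L->F->refl->B->L'->G->R'->A->plug->A
Final: ciphertext=BCGHEDADA, RIGHT=4, LEFT=1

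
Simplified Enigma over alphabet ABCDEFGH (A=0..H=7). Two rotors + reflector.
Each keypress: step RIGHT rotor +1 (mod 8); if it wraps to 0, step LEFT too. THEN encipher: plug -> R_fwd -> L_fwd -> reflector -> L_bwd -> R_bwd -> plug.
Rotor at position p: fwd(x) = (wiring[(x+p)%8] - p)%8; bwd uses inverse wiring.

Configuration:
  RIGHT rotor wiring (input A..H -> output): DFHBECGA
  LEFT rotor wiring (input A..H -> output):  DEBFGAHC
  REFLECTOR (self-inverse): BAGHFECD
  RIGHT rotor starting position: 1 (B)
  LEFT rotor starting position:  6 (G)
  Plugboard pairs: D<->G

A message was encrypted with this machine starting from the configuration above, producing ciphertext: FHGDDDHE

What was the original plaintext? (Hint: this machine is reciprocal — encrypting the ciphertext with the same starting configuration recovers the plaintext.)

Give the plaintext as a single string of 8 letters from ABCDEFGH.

Char 1 ('F'): step: R->2, L=6; F->plug->F->R->G->L->A->refl->B->L'->A->R'->D->plug->G
Char 2 ('H'): step: R->3, L=6; H->plug->H->R->E->L->D->refl->H->L'->F->R'->E->plug->E
Char 3 ('G'): step: R->4, L=6; G->plug->D->R->E->L->D->refl->H->L'->F->R'->H->plug->H
Char 4 ('D'): step: R->5, L=6; D->plug->G->R->E->L->D->refl->H->L'->F->R'->A->plug->A
Char 5 ('D'): step: R->6, L=6; D->plug->G->R->G->L->A->refl->B->L'->A->R'->A->plug->A
Char 6 ('D'): step: R->7, L=6; D->plug->G->R->D->L->G->refl->C->L'->H->R'->H->plug->H
Char 7 ('H'): step: R->0, L->7 (L advanced); H->plug->H->R->A->L->D->refl->H->L'->F->R'->B->plug->B
Char 8 ('E'): step: R->1, L=7; E->plug->E->R->B->L->E->refl->F->L'->C->R'->H->plug->H

Answer: GEHAAHBH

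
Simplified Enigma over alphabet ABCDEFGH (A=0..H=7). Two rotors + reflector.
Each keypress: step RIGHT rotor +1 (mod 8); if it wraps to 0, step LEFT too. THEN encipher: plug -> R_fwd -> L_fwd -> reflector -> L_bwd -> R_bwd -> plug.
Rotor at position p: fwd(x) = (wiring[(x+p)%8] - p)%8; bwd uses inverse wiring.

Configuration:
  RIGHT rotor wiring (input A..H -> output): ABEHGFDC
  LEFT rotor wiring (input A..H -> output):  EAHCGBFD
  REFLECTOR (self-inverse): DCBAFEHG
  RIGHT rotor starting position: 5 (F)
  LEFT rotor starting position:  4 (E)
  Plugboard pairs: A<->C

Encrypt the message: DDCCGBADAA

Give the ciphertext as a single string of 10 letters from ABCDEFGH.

Char 1 ('D'): step: R->6, L=4; D->plug->D->R->D->L->H->refl->G->L'->H->R'->H->plug->H
Char 2 ('D'): step: R->7, L=4; D->plug->D->R->F->L->E->refl->F->L'->B->R'->B->plug->B
Char 3 ('C'): step: R->0, L->5 (L advanced); C->plug->A->R->A->L->E->refl->F->L'->G->R'->E->plug->E
Char 4 ('C'): step: R->1, L=5; C->plug->A->R->A->L->E->refl->F->L'->G->R'->C->plug->A
Char 5 ('G'): step: R->2, L=5; G->plug->G->R->G->L->F->refl->E->L'->A->R'->F->plug->F
Char 6 ('B'): step: R->3, L=5; B->plug->B->R->D->L->H->refl->G->L'->C->R'->C->plug->A
Char 7 ('A'): step: R->4, L=5; A->plug->C->R->H->L->B->refl->C->L'->F->R'->F->plug->F
Char 8 ('D'): step: R->5, L=5; D->plug->D->R->D->L->H->refl->G->L'->C->R'->G->plug->G
Char 9 ('A'): step: R->6, L=5; A->plug->C->R->C->L->G->refl->H->L'->D->R'->D->plug->D
Char 10 ('A'): step: R->7, L=5; A->plug->C->R->C->L->G->refl->H->L'->D->R'->A->plug->C

Answer: HBEAFAFGDC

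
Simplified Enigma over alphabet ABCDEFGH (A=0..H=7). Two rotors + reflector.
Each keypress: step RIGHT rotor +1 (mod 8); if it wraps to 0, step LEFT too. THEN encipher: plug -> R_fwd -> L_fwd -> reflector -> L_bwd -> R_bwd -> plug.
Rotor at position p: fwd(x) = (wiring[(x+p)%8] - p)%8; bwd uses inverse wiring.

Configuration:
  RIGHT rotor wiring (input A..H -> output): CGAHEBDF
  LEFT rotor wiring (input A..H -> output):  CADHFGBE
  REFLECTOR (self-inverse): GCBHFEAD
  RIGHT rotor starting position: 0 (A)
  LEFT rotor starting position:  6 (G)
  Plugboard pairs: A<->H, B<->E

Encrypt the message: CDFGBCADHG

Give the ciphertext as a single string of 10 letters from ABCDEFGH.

Char 1 ('C'): step: R->1, L=6; C->plug->C->R->G->L->H->refl->D->L'->A->R'->E->plug->B
Char 2 ('D'): step: R->2, L=6; D->plug->D->R->H->L->A->refl->G->L'->B->R'->E->plug->B
Char 3 ('F'): step: R->3, L=6; F->plug->F->R->H->L->A->refl->G->L'->B->R'->B->plug->E
Char 4 ('G'): step: R->4, L=6; G->plug->G->R->E->L->F->refl->E->L'->C->R'->F->plug->F
Char 5 ('B'): step: R->5, L=6; B->plug->E->R->B->L->G->refl->A->L'->H->R'->H->plug->A
Char 6 ('C'): step: R->6, L=6; C->plug->C->R->E->L->F->refl->E->L'->C->R'->E->plug->B
Char 7 ('A'): step: R->7, L=6; A->plug->H->R->E->L->F->refl->E->L'->C->R'->G->plug->G
Char 8 ('D'): step: R->0, L->7 (L advanced); D->plug->D->R->H->L->C->refl->B->L'->C->R'->A->plug->H
Char 9 ('H'): step: R->1, L=7; H->plug->A->R->F->L->G->refl->A->L'->E->R'->G->plug->G
Char 10 ('G'): step: R->2, L=7; G->plug->G->R->A->L->F->refl->E->L'->D->R'->F->plug->F

Answer: BBEFABGHGF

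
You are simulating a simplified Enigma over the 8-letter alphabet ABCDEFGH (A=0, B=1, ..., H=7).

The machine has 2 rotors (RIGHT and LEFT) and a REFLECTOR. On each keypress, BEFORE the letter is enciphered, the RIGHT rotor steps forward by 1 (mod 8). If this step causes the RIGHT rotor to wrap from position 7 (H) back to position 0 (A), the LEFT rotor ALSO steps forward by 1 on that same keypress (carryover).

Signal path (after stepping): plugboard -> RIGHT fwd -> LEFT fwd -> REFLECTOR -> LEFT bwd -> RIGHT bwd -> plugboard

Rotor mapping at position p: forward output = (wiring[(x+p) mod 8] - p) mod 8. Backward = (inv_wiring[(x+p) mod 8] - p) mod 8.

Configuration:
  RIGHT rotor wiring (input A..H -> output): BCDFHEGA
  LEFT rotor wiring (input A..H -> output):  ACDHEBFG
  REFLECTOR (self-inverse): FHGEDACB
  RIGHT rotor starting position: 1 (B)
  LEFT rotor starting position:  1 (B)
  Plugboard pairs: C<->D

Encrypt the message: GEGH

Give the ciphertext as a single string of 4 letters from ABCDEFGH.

Char 1 ('G'): step: R->2, L=1; G->plug->G->R->H->L->H->refl->B->L'->A->R'->H->plug->H
Char 2 ('E'): step: R->3, L=1; E->plug->E->R->F->L->E->refl->D->L'->D->R'->D->plug->C
Char 3 ('G'): step: R->4, L=1; G->plug->G->R->H->L->H->refl->B->L'->A->R'->B->plug->B
Char 4 ('H'): step: R->5, L=1; H->plug->H->R->C->L->G->refl->C->L'->B->R'->B->plug->B

Answer: HCBB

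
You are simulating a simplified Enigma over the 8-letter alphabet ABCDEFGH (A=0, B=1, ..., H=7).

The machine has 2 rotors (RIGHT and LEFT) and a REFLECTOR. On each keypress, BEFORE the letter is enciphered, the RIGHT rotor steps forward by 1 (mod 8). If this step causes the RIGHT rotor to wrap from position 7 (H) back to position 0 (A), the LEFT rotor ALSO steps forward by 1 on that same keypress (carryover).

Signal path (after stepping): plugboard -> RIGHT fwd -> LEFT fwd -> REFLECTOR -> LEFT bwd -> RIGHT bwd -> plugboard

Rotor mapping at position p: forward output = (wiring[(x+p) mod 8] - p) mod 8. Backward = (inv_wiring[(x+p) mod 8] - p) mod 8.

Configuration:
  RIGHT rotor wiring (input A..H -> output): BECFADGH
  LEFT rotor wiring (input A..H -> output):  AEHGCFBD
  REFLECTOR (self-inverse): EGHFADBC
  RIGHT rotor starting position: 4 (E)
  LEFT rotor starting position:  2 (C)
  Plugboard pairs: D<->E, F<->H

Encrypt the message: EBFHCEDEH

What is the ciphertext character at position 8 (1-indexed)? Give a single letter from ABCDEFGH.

Char 1 ('E'): step: R->5, L=2; E->plug->D->R->E->L->H->refl->C->L'->H->R'->E->plug->D
Char 2 ('B'): step: R->6, L=2; B->plug->B->R->B->L->E->refl->A->L'->C->R'->G->plug->G
Char 3 ('F'): step: R->7, L=2; F->plug->H->R->H->L->C->refl->H->L'->E->R'->G->plug->G
Char 4 ('H'): step: R->0, L->3 (L advanced); H->plug->F->R->D->L->G->refl->B->L'->G->R'->G->plug->G
Char 5 ('C'): step: R->1, L=3; C->plug->C->R->E->L->A->refl->E->L'->H->R'->D->plug->E
Char 6 ('E'): step: R->2, L=3; E->plug->D->R->B->L->H->refl->C->L'->C->R'->H->plug->F
Char 7 ('D'): step: R->3, L=3; D->plug->E->R->E->L->A->refl->E->L'->H->R'->H->plug->F
Char 8 ('E'): step: R->4, L=3; E->plug->D->R->D->L->G->refl->B->L'->G->R'->G->plug->G

G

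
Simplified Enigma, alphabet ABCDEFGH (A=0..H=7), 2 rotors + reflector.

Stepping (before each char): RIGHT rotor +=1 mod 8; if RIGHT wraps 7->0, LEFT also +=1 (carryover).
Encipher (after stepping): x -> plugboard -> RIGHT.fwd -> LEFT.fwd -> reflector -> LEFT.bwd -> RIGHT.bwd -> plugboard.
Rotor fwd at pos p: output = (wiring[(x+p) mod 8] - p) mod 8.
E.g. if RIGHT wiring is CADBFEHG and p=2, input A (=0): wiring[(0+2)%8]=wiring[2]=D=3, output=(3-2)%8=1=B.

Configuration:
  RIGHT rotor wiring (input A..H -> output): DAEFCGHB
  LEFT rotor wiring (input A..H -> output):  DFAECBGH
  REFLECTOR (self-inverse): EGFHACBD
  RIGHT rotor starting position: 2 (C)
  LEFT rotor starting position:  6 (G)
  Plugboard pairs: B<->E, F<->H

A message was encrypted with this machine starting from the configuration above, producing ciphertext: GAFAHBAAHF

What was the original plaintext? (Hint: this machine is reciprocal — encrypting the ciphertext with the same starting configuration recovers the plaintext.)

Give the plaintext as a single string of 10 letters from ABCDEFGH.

Char 1 ('G'): step: R->3, L=6; G->plug->G->R->F->L->G->refl->B->L'->B->R'->H->plug->F
Char 2 ('A'): step: R->4, L=6; A->plug->A->R->G->L->E->refl->A->L'->A->R'->G->plug->G
Char 3 ('F'): step: R->5, L=6; F->plug->H->R->F->L->G->refl->B->L'->B->R'->A->plug->A
Char 4 ('A'): step: R->6, L=6; A->plug->A->R->B->L->B->refl->G->L'->F->R'->C->plug->C
Char 5 ('H'): step: R->7, L=6; H->plug->F->R->D->L->H->refl->D->L'->H->R'->G->plug->G
Char 6 ('B'): step: R->0, L->7 (L advanced); B->plug->E->R->C->L->G->refl->B->L'->D->R'->A->plug->A
Char 7 ('A'): step: R->1, L=7; A->plug->A->R->H->L->H->refl->D->L'->F->R'->E->plug->B
Char 8 ('A'): step: R->2, L=7; A->plug->A->R->C->L->G->refl->B->L'->D->R'->B->plug->E
Char 9 ('H'): step: R->3, L=7; H->plug->F->R->A->L->A->refl->E->L'->B->R'->H->plug->F
Char 10 ('F'): step: R->4, L=7; F->plug->H->R->B->L->E->refl->A->L'->A->R'->G->plug->G

Answer: FGACGABEFG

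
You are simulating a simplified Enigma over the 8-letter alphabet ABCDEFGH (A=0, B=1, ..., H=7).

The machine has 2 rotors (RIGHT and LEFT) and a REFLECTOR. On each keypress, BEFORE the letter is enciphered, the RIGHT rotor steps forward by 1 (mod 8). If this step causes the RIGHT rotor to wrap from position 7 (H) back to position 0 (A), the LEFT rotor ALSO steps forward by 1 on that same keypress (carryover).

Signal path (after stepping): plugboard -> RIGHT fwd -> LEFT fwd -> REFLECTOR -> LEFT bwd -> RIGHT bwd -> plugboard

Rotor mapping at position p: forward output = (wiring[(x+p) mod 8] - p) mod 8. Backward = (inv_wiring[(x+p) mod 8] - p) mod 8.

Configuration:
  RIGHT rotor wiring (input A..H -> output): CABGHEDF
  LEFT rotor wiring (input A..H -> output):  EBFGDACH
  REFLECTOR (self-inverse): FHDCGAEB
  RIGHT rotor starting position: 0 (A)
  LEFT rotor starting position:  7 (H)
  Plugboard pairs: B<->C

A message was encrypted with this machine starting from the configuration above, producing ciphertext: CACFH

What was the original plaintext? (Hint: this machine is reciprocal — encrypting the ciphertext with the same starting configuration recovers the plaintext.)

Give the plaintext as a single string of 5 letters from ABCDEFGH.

Answer: HDHEA

Derivation:
Char 1 ('C'): step: R->1, L=7; C->plug->B->R->A->L->A->refl->F->L'->B->R'->H->plug->H
Char 2 ('A'): step: R->2, L=7; A->plug->A->R->H->L->D->refl->C->L'->C->R'->D->plug->D
Char 3 ('C'): step: R->3, L=7; C->plug->B->R->E->L->H->refl->B->L'->G->R'->H->plug->H
Char 4 ('F'): step: R->4, L=7; F->plug->F->R->E->L->H->refl->B->L'->G->R'->E->plug->E
Char 5 ('H'): step: R->5, L=7; H->plug->H->R->C->L->C->refl->D->L'->H->R'->A->plug->A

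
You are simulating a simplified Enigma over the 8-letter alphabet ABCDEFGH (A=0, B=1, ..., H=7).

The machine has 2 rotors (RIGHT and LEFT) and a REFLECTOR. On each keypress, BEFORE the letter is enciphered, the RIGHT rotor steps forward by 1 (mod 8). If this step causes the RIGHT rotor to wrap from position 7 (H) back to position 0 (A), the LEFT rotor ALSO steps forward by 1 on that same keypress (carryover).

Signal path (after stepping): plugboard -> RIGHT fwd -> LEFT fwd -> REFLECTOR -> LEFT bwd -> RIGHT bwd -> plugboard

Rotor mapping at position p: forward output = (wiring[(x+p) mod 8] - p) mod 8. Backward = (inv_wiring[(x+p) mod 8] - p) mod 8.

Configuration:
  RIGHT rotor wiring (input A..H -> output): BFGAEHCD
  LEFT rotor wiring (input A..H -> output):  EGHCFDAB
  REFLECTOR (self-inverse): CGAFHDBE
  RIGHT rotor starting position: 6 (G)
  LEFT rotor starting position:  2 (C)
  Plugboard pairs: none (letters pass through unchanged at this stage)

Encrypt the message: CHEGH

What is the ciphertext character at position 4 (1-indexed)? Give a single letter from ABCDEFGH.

Char 1 ('C'): step: R->7, L=2; C->plug->C->R->G->L->C->refl->A->L'->B->R'->E->plug->E
Char 2 ('H'): step: R->0, L->3 (L advanced); H->plug->H->R->D->L->F->refl->D->L'->G->R'->C->plug->C
Char 3 ('E'): step: R->1, L=3; E->plug->E->R->G->L->D->refl->F->L'->D->R'->D->plug->D
Char 4 ('G'): step: R->2, L=3; G->plug->G->R->H->L->E->refl->H->L'->A->R'->E->plug->E

E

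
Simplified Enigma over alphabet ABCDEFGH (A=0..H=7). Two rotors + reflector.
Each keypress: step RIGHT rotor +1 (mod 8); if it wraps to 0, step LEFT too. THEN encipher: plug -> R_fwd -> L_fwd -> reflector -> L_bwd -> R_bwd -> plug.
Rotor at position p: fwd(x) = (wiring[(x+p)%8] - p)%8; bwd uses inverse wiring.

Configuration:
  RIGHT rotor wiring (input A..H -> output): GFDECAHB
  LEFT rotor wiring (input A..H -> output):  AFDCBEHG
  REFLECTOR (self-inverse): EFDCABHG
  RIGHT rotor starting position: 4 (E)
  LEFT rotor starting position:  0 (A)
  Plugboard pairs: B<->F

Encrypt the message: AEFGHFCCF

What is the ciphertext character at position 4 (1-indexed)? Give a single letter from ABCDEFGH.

Char 1 ('A'): step: R->5, L=0; A->plug->A->R->D->L->C->refl->D->L'->C->R'->B->plug->F
Char 2 ('E'): step: R->6, L=0; E->plug->E->R->F->L->E->refl->A->L'->A->R'->C->plug->C
Char 3 ('F'): step: R->7, L=0; F->plug->B->R->H->L->G->refl->H->L'->G->R'->C->plug->C
Char 4 ('G'): step: R->0, L->1 (L advanced); G->plug->G->R->H->L->H->refl->G->L'->F->R'->B->plug->F

F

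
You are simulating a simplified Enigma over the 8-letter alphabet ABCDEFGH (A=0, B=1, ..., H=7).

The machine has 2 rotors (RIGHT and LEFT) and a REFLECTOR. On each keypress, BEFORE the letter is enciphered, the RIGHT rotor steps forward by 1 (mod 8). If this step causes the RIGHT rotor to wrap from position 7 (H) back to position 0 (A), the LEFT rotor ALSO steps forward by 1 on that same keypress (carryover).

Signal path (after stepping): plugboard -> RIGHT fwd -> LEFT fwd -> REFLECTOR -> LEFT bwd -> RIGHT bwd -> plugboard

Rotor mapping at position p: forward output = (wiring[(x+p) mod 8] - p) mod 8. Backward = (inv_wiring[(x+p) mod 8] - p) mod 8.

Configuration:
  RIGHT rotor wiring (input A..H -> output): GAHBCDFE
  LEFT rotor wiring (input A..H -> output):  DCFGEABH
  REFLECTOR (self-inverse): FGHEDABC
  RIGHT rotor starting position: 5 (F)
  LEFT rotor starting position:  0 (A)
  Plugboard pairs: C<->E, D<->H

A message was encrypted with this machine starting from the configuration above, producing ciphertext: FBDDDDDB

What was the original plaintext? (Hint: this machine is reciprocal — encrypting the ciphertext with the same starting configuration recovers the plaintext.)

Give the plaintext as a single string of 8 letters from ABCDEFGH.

Answer: BEECEBCA

Derivation:
Char 1 ('F'): step: R->6, L=0; F->plug->F->R->D->L->G->refl->B->L'->G->R'->B->plug->B
Char 2 ('B'): step: R->7, L=0; B->plug->B->R->H->L->H->refl->C->L'->B->R'->C->plug->E
Char 3 ('D'): step: R->0, L->1 (L advanced); D->plug->H->R->E->L->H->refl->C->L'->H->R'->C->plug->E
Char 4 ('D'): step: R->1, L=1; D->plug->H->R->F->L->A->refl->F->L'->C->R'->E->plug->C
Char 5 ('D'): step: R->2, L=1; D->plug->H->R->G->L->G->refl->B->L'->A->R'->C->plug->E
Char 6 ('D'): step: R->3, L=1; D->plug->H->R->E->L->H->refl->C->L'->H->R'->B->plug->B
Char 7 ('D'): step: R->4, L=1; D->plug->H->R->F->L->A->refl->F->L'->C->R'->E->plug->C
Char 8 ('B'): step: R->5, L=1; B->plug->B->R->A->L->B->refl->G->L'->G->R'->A->plug->A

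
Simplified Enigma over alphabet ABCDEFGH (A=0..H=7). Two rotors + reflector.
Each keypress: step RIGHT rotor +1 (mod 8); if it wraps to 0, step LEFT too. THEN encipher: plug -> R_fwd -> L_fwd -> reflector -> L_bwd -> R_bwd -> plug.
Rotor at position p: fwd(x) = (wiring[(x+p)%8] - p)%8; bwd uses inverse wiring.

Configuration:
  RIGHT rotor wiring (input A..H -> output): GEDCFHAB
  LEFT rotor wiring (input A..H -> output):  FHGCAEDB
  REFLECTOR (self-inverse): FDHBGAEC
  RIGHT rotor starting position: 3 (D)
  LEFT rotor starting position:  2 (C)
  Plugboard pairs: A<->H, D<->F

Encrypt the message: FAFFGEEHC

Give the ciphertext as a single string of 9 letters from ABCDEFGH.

Answer: BHDDEFGBA

Derivation:
Char 1 ('F'): step: R->4, L=2; F->plug->D->R->F->L->H->refl->C->L'->D->R'->B->plug->B
Char 2 ('A'): step: R->5, L=2; A->plug->H->R->A->L->E->refl->G->L'->C->R'->A->plug->H
Char 3 ('F'): step: R->6, L=2; F->plug->D->R->G->L->D->refl->B->L'->E->R'->F->plug->D
Char 4 ('F'): step: R->7, L=2; F->plug->D->R->E->L->B->refl->D->L'->G->R'->F->plug->D
Char 5 ('G'): step: R->0, L->3 (L advanced); G->plug->G->R->A->L->H->refl->C->L'->F->R'->E->plug->E
Char 6 ('E'): step: R->1, L=3; E->plug->E->R->G->L->E->refl->G->L'->E->R'->D->plug->F
Char 7 ('E'): step: R->2, L=3; E->plug->E->R->G->L->E->refl->G->L'->E->R'->G->plug->G
Char 8 ('H'): step: R->3, L=3; H->plug->A->R->H->L->D->refl->B->L'->C->R'->B->plug->B
Char 9 ('C'): step: R->4, L=3; C->plug->C->R->E->L->G->refl->E->L'->G->R'->H->plug->A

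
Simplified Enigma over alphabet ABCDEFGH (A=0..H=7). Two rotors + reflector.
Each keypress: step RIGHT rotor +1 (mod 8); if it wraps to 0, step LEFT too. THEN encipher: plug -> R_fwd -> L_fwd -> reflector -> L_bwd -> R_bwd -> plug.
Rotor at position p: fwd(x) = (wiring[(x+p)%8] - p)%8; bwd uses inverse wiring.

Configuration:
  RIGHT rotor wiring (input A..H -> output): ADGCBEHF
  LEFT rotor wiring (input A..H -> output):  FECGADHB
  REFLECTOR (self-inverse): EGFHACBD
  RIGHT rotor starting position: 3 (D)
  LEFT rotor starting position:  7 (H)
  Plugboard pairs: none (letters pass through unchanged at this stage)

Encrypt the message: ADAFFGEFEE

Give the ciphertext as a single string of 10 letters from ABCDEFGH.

Char 1 ('A'): step: R->4, L=7; A->plug->A->R->F->L->B->refl->G->L'->B->R'->D->plug->D
Char 2 ('D'): step: R->5, L=7; D->plug->D->R->D->L->D->refl->H->L'->E->R'->H->plug->H
Char 3 ('A'): step: R->6, L=7; A->plug->A->R->B->L->G->refl->B->L'->F->R'->D->plug->D
Char 4 ('F'): step: R->7, L=7; F->plug->F->R->C->L->F->refl->C->L'->A->R'->H->plug->H
Char 5 ('F'): step: R->0, L->0 (L advanced); F->plug->F->R->E->L->A->refl->E->L'->B->R'->E->plug->E
Char 6 ('G'): step: R->1, L=0; G->plug->G->R->E->L->A->refl->E->L'->B->R'->C->plug->C
Char 7 ('E'): step: R->2, L=0; E->plug->E->R->F->L->D->refl->H->L'->G->R'->G->plug->G
Char 8 ('F'): step: R->3, L=0; F->plug->F->R->F->L->D->refl->H->L'->G->R'->B->plug->B
Char 9 ('E'): step: R->4, L=0; E->plug->E->R->E->L->A->refl->E->L'->B->R'->D->plug->D
Char 10 ('E'): step: R->5, L=0; E->plug->E->R->G->L->H->refl->D->L'->F->R'->G->plug->G

Answer: DHDHECGBDG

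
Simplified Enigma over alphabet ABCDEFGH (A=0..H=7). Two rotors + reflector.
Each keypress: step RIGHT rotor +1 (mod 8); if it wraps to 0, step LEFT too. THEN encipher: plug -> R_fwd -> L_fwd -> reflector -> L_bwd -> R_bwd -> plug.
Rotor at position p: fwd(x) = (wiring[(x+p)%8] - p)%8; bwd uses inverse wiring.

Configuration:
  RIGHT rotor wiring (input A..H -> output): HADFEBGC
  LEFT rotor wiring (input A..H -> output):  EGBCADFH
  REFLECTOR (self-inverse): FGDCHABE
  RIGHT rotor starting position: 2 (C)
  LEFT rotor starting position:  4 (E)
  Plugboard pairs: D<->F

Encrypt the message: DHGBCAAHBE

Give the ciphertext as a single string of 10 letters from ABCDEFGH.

Answer: CABGBHBACB

Derivation:
Char 1 ('D'): step: R->3, L=4; D->plug->F->R->E->L->A->refl->F->L'->G->R'->C->plug->C
Char 2 ('H'): step: R->4, L=4; H->plug->H->R->B->L->H->refl->E->L'->A->R'->A->plug->A
Char 3 ('G'): step: R->5, L=4; G->plug->G->R->A->L->E->refl->H->L'->B->R'->B->plug->B
Char 4 ('B'): step: R->6, L=4; B->plug->B->R->E->L->A->refl->F->L'->G->R'->G->plug->G
Char 5 ('C'): step: R->7, L=4; C->plug->C->R->B->L->H->refl->E->L'->A->R'->B->plug->B
Char 6 ('A'): step: R->0, L->5 (L advanced); A->plug->A->R->H->L->D->refl->C->L'->C->R'->H->plug->H
Char 7 ('A'): step: R->1, L=5; A->plug->A->R->H->L->D->refl->C->L'->C->R'->B->plug->B
Char 8 ('H'): step: R->2, L=5; H->plug->H->R->G->L->F->refl->A->L'->B->R'->A->plug->A
Char 9 ('B'): step: R->3, L=5; B->plug->B->R->B->L->A->refl->F->L'->G->R'->C->plug->C
Char 10 ('E'): step: R->4, L=5; E->plug->E->R->D->L->H->refl->E->L'->F->R'->B->plug->B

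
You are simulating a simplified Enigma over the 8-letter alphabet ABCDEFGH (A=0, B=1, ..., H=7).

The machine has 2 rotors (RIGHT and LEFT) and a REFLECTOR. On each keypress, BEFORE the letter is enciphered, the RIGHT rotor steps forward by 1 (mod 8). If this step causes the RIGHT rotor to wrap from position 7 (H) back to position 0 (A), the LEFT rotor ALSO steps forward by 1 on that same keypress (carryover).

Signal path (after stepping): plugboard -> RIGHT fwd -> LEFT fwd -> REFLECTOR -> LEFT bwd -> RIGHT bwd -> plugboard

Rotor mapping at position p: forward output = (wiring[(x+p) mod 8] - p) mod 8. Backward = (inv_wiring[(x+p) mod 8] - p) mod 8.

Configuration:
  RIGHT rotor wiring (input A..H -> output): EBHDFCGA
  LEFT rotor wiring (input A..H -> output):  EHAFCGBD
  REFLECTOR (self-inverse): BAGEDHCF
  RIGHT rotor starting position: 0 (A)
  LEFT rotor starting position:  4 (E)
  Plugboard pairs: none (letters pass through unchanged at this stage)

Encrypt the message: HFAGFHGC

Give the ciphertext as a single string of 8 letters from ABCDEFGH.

Answer: CAFCCGCD

Derivation:
Char 1 ('H'): step: R->1, L=4; H->plug->H->R->D->L->H->refl->F->L'->C->R'->C->plug->C
Char 2 ('F'): step: R->2, L=4; F->plug->F->R->G->L->E->refl->D->L'->F->R'->A->plug->A
Char 3 ('A'): step: R->3, L=4; A->plug->A->R->A->L->G->refl->C->L'->B->R'->F->plug->F
Char 4 ('G'): step: R->4, L=4; G->plug->G->R->D->L->H->refl->F->L'->C->R'->C->plug->C
Char 5 ('F'): step: R->5, L=4; F->plug->F->R->C->L->F->refl->H->L'->D->R'->C->plug->C
Char 6 ('H'): step: R->6, L=4; H->plug->H->R->E->L->A->refl->B->L'->H->R'->G->plug->G
Char 7 ('G'): step: R->7, L=4; G->plug->G->R->D->L->H->refl->F->L'->C->R'->C->plug->C
Char 8 ('C'): step: R->0, L->5 (L advanced); C->plug->C->R->H->L->F->refl->H->L'->D->R'->D->plug->D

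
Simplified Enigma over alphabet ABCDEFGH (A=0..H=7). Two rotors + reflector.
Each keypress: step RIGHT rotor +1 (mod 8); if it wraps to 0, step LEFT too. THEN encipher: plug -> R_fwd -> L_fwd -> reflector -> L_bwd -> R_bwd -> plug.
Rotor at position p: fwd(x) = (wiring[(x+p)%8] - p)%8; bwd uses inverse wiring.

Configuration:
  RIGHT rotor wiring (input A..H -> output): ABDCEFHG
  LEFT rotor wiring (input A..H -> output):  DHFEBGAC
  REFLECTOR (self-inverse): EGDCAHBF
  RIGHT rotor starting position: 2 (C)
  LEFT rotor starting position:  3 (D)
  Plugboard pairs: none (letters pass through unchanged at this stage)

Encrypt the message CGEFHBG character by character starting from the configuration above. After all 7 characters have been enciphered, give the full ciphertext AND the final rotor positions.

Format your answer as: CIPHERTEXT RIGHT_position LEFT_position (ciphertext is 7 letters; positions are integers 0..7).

Char 1 ('C'): step: R->3, L=3; C->plug->C->R->C->L->D->refl->C->L'->H->R'->A->plug->A
Char 2 ('G'): step: R->4, L=3; G->plug->G->R->H->L->C->refl->D->L'->C->R'->D->plug->D
Char 3 ('E'): step: R->5, L=3; E->plug->E->R->E->L->H->refl->F->L'->D->R'->D->plug->D
Char 4 ('F'): step: R->6, L=3; F->plug->F->R->E->L->H->refl->F->L'->D->R'->D->plug->D
Char 5 ('H'): step: R->7, L=3; H->plug->H->R->A->L->B->refl->G->L'->B->R'->B->plug->B
Char 6 ('B'): step: R->0, L->4 (L advanced); B->plug->B->R->B->L->C->refl->D->L'->F->R'->F->plug->F
Char 7 ('G'): step: R->1, L=4; G->plug->G->R->F->L->D->refl->C->L'->B->R'->C->plug->C
Final: ciphertext=ADDDBFC, RIGHT=1, LEFT=4

Answer: ADDDBFC 1 4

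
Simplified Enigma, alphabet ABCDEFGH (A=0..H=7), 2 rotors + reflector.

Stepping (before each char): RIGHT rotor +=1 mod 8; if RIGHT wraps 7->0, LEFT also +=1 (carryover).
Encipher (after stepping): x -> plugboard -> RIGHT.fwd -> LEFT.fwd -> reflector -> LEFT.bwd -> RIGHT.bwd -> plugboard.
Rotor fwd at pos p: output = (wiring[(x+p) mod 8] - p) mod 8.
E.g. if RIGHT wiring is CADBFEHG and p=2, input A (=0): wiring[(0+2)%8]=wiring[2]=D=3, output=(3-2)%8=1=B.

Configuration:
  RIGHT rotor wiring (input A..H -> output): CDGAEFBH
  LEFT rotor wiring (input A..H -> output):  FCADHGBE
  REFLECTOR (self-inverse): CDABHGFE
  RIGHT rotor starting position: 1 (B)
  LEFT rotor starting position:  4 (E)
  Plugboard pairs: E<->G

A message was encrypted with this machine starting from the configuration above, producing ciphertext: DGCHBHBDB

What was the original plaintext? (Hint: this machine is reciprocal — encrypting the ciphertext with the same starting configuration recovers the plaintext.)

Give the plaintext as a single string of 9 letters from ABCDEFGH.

Answer: HEEGAFHCA

Derivation:
Char 1 ('D'): step: R->2, L=4; D->plug->D->R->D->L->A->refl->C->L'->B->R'->H->plug->H
Char 2 ('G'): step: R->3, L=4; G->plug->E->R->E->L->B->refl->D->L'->A->R'->G->plug->E
Char 3 ('C'): step: R->4, L=4; C->plug->C->R->F->L->G->refl->F->L'->C->R'->G->plug->E
Char 4 ('H'): step: R->5, L=4; H->plug->H->R->H->L->H->refl->E->L'->G->R'->E->plug->G
Char 5 ('B'): step: R->6, L=4; B->plug->B->R->B->L->C->refl->A->L'->D->R'->A->plug->A
Char 6 ('H'): step: R->7, L=4; H->plug->H->R->C->L->F->refl->G->L'->F->R'->F->plug->F
Char 7 ('B'): step: R->0, L->5 (L advanced); B->plug->B->R->D->L->A->refl->C->L'->H->R'->H->plug->H
Char 8 ('D'): step: R->1, L=5; D->plug->D->R->D->L->A->refl->C->L'->H->R'->C->plug->C
Char 9 ('B'): step: R->2, L=5; B->plug->B->R->G->L->G->refl->F->L'->E->R'->A->plug->A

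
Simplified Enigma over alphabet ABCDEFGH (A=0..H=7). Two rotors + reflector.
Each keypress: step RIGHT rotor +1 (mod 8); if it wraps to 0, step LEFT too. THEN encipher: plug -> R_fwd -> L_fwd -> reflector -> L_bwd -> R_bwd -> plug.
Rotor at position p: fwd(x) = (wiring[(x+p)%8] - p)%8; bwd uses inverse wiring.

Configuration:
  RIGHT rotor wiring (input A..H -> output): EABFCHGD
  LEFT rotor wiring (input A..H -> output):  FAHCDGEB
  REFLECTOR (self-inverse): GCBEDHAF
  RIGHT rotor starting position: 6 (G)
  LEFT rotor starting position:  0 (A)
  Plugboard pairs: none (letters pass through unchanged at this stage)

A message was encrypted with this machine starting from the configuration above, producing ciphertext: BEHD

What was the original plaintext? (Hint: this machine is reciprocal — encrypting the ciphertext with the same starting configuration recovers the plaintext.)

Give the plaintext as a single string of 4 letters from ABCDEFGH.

Answer: CHGA

Derivation:
Char 1 ('B'): step: R->7, L=0; B->plug->B->R->F->L->G->refl->A->L'->B->R'->C->plug->C
Char 2 ('E'): step: R->0, L->1 (L advanced); E->plug->E->R->C->L->B->refl->C->L'->D->R'->H->plug->H
Char 3 ('H'): step: R->1, L=1; H->plug->H->R->D->L->C->refl->B->L'->C->R'->G->plug->G
Char 4 ('D'): step: R->2, L=1; D->plug->D->R->F->L->D->refl->E->L'->H->R'->A->plug->A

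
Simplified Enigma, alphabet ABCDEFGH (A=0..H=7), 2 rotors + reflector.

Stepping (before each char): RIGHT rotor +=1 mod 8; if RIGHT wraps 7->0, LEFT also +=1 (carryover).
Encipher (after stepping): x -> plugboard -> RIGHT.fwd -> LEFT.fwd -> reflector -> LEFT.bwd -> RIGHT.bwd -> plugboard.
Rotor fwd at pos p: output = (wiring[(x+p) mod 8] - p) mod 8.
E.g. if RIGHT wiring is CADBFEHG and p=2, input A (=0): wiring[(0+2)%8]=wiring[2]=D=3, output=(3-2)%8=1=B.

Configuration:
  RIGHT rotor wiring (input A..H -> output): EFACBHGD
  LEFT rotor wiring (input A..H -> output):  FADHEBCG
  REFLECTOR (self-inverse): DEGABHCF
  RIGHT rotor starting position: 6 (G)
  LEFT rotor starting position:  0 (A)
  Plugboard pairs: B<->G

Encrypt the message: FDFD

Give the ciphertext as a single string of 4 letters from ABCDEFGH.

Char 1 ('F'): step: R->7, L=0; F->plug->F->R->C->L->D->refl->A->L'->B->R'->D->plug->D
Char 2 ('D'): step: R->0, L->1 (L advanced); D->plug->D->R->C->L->G->refl->C->L'->B->R'->E->plug->E
Char 3 ('F'): step: R->1, L=1; F->plug->F->R->F->L->B->refl->E->L'->H->R'->B->plug->G
Char 4 ('D'): step: R->2, L=1; D->plug->D->R->F->L->B->refl->E->L'->H->R'->C->plug->C

Answer: DEGC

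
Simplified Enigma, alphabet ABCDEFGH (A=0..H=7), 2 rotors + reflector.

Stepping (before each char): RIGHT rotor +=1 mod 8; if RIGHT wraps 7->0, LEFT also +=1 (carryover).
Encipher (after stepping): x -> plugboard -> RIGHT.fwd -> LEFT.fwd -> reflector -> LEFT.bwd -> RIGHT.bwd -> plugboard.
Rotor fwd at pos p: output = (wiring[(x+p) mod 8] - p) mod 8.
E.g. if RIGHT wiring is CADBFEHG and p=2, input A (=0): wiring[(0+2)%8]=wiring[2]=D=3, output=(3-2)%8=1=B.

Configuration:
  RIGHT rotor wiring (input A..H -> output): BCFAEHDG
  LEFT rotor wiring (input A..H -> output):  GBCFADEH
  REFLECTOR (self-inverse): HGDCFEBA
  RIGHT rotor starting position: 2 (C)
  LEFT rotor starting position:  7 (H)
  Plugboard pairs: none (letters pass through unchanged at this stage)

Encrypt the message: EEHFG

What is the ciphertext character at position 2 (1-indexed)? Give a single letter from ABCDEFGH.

Char 1 ('E'): step: R->3, L=7; E->plug->E->R->D->L->D->refl->C->L'->C->R'->H->plug->H
Char 2 ('E'): step: R->4, L=7; E->plug->E->R->F->L->B->refl->G->L'->E->R'->H->plug->H

H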